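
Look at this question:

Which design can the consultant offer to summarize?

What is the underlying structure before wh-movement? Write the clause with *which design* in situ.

The consultant can offer to summarize which design.

'which design' is the direct object of 'summarize'. Wh-movement fronts it, leaving a gap right after 'summarize':
Which design can the consultant offer to summarize ___?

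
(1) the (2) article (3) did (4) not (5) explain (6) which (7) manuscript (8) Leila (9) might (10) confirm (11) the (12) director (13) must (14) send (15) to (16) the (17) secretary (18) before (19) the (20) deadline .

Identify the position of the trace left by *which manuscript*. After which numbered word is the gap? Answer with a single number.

Before movement: Leila might confirm the director must send which manuscript to the secretary before the deadline.
'which manuscript' is the direct object of 'send'. Fronting leaves a gap immediately after 'send':
The article did not explain which manuscript Leila might confirm the director must send ___ to the secretary before the deadline.
'send' is word 14.

14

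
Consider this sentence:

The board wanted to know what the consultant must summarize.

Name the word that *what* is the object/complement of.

In situ: The consultant must summarize what.
The filler 'what' is interpreted as the direct object of 'summarize'. Wh-movement fronts it, leaving a gap right after 'summarize':
The board wanted to know what the consultant must summarize ___.

summarize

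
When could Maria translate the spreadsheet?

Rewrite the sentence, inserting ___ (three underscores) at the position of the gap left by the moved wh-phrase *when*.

When could Maria translate the spreadsheet ___?

Pre-movement form: Maria could translate the spreadsheet when.
The filler 'when' is interpreted as the temporal adjunct. The gap is right after 'spreadsheet'.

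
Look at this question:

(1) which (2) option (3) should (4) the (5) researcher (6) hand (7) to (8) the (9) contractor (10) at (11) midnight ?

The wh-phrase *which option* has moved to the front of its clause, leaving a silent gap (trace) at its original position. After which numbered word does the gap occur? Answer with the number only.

6

Before movement: The researcher should hand which option to the contractor at midnight.
The filler 'which option' is interpreted as the direct object of 'hand'. Wh-movement fronts it, leaving a gap right after 'hand':
Which option should the researcher hand ___ to the contractor at midnight?
'hand' is word 6.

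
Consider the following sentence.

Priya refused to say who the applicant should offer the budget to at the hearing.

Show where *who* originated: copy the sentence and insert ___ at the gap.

Priya refused to say who the applicant should offer the budget to ___ at the hearing.

Before movement: The applicant should offer the budget to who at the hearing.
'who' is the object of the preposition 'to' (recipient of 'offer'). The gap is right after 'to'.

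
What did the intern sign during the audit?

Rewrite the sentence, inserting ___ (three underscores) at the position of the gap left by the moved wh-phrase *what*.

Pre-movement form: The intern did sign what during the audit.
'what' is the direct object of 'sign'. The gap is right after 'sign'.

What did the intern sign ___ during the audit?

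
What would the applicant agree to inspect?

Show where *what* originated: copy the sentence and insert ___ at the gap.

In situ: The applicant would agree to inspect what.
'what' is the direct object of 'inspect'. The gap is right after 'inspect'.

What would the applicant agree to inspect ___?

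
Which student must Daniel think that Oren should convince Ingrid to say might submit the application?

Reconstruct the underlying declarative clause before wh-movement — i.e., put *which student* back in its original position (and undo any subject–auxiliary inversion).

The filler 'which student' is interpreted as the subject of the clause embedded under 'say'. Fronting leaves a gap immediately after 'say':
Which student must Daniel think that Oren should convince Ingrid to say ___ might submit the application?

Daniel must think that Oren should convince Ingrid to say which student might submit the application.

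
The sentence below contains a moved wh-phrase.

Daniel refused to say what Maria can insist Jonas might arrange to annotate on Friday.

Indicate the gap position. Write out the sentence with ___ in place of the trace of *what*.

Daniel refused to say what Maria can insist Jonas might arrange to annotate ___ on Friday.

Before movement: Maria can insist Jonas might arrange to annotate what on Friday.
'what' functions as the direct object of 'annotate'. The gap is right after 'annotate'.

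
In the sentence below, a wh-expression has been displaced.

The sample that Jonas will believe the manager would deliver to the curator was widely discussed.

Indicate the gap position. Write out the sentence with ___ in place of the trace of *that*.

The sample that Jonas will believe the manager would deliver ___ to the curator was widely discussed.

'that' functions as the direct object of 'deliver'. The gap is right after 'deliver'.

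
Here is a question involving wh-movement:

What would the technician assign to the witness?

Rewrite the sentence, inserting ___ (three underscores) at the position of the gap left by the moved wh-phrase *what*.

What would the technician assign ___ to the witness?

Pre-movement form: The technician would assign what to the witness.
'what' functions as the direct object of 'assign'. The gap is right after 'assign'.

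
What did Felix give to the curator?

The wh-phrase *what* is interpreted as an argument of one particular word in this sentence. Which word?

Before movement: Felix did give what to the curator.
'what' functions as the direct object of 'give'. Wh-movement fronts it, leaving a gap right after 'give':
What did Felix give ___ to the curator?

give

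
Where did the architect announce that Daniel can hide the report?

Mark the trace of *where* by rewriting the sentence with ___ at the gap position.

Where did the architect announce that Daniel can hide the report ___?

Before movement: The architect did announce that Daniel can hide the report where.
The filler 'where' is interpreted as the locative complement of 'hide'. The gap is right after 'report'.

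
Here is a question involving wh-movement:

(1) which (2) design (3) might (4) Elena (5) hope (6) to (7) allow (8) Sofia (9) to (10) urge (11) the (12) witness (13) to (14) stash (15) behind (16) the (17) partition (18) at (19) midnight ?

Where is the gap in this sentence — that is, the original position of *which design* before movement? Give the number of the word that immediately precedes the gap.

14

Pre-movement form: Elena might hope to allow Sofia to urge the witness to stash which design behind the partition at midnight.
The filler 'which design' is interpreted as the direct object of 'stash'. It moves to the left edge, and the trace sits right after 'stash':
Which design might Elena hope to allow Sofia to urge the witness to stash ___ behind the partition at midnight?
'stash' is word 14.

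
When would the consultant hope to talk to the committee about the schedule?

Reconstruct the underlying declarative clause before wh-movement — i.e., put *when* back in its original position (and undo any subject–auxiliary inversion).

The filler 'when' is interpreted as the temporal adjunct. Fronting leaves a gap immediately after 'schedule':
When would the consultant hope to talk to the committee about the schedule ___?

The consultant would hope to talk to the committee about the schedule when.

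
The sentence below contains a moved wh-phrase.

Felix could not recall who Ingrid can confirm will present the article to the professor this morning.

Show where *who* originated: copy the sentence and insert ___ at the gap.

Before movement: Ingrid can confirm who will present the article to the professor this morning.
'who' is the subject of the clause embedded under 'confirm'. The gap is right after 'confirm'.

Felix could not recall who Ingrid can confirm ___ will present the article to the professor this morning.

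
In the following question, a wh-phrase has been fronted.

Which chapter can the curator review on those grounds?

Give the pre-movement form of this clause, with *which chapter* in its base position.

'which chapter' is the direct object of 'review'. Fronting leaves a gap immediately after 'review':
Which chapter can the curator review ___ on those grounds?

The curator can review which chapter on those grounds.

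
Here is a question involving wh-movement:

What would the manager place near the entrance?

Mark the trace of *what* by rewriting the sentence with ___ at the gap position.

What would the manager place ___ near the entrance?

Underlying clause: The manager would place what near the entrance.
'what' is the direct object of 'place'. The gap is right after 'place'.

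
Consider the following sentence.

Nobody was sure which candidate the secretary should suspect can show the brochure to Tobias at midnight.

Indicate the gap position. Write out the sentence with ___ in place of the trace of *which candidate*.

Nobody was sure which candidate the secretary should suspect ___ can show the brochure to Tobias at midnight.

Before movement: The secretary should suspect which candidate can show the brochure to Tobias at midnight.
The filler 'which candidate' is interpreted as the subject of the clause embedded under 'suspect'. The gap is right after 'suspect'.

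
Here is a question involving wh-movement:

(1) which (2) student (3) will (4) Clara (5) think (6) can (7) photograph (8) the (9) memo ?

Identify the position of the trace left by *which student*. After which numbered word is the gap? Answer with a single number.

5

Pre-movement form: Clara will think which student can photograph the memo.
'which student' is the subject of the clause embedded under 'think'. It moves to the left edge, and the trace sits right after 'think':
Which student will Clara think ___ can photograph the memo?
'think' is word 5.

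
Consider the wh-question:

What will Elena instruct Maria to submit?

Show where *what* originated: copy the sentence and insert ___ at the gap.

Pre-movement form: Elena will instruct Maria to submit what.
'what' is the direct object of 'submit'. The gap is right after 'submit'.

What will Elena instruct Maria to submit ___?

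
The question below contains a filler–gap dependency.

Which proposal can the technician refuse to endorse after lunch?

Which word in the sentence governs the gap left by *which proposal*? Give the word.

Underlying clause: The technician can refuse to endorse which proposal after lunch.
'which proposal' is the direct object of 'endorse'. Wh-movement fronts it, leaving a gap right after 'endorse':
Which proposal can the technician refuse to endorse ___ after lunch?

endorse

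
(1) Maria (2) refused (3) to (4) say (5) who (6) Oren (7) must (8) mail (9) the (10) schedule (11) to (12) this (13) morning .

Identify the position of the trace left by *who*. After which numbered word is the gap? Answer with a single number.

11

Pre-movement form: Oren must mail the schedule to who this morning.
'who' functions as the object of the preposition 'to' (recipient of 'mail'). Fronting leaves a gap immediately after 'to':
Maria refused to say who Oren must mail the schedule to ___ this morning.
'to' is word 11.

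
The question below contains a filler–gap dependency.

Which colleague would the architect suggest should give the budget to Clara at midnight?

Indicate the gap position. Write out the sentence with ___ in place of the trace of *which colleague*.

Before movement: The architect would suggest which colleague should give the budget to Clara at midnight.
'which colleague' is the subject of the clause embedded under 'suggest'. The gap is right after 'suggest'.

Which colleague would the architect suggest ___ should give the budget to Clara at midnight?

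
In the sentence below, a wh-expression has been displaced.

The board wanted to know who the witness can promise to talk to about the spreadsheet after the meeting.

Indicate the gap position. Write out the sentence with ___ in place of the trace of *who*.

Pre-movement form: The witness can promise to talk to who about the spreadsheet after the meeting.
'who' functions as the object of the preposition 'to'. The gap is right after 'to'.

The board wanted to know who the witness can promise to talk to ___ about the spreadsheet after the meeting.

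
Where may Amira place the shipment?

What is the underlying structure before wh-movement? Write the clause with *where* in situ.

'where' is the locative complement of 'place'. Wh-movement fronts it, leaving a gap right after 'shipment':
Where may Amira place the shipment ___?

Amira may place the shipment where.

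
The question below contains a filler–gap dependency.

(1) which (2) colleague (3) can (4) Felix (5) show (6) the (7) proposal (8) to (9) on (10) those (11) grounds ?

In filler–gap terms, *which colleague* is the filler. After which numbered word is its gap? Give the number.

8

In situ: Felix can show the proposal to which colleague on those grounds.
'which colleague' is the object of the preposition 'to' (recipient of 'show'). Fronting leaves a gap immediately after 'to':
Which colleague can Felix show the proposal to ___ on those grounds?
'to' is word 8.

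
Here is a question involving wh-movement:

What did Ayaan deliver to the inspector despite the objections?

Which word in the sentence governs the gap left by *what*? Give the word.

deliver

Pre-movement form: Ayaan did deliver what to the inspector despite the objections.
'what' is the direct object of 'deliver'. Fronting leaves a gap immediately after 'deliver':
What did Ayaan deliver ___ to the inspector despite the objections?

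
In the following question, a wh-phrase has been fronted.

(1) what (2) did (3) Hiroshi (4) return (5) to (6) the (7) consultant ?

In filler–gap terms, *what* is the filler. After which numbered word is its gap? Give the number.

Before movement: Hiroshi did return what to the consultant.
'what' functions as the direct object of 'return'. Fronting leaves a gap immediately after 'return':
What did Hiroshi return ___ to the consultant?
'return' is word 4.

4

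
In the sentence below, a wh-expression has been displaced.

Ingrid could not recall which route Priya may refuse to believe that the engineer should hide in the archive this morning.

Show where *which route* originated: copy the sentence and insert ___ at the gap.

Underlying clause: Priya may refuse to believe that the engineer should hide which route in the archive this morning.
The filler 'which route' is interpreted as the direct object of 'hide'. The gap is right after 'hide'.

Ingrid could not recall which route Priya may refuse to believe that the engineer should hide ___ in the archive this morning.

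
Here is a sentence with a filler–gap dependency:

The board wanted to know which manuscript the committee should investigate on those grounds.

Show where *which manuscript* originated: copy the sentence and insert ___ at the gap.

Pre-movement form: The committee should investigate which manuscript on those grounds.
The filler 'which manuscript' is interpreted as the direct object of 'investigate'. The gap is right after 'investigate'.

The board wanted to know which manuscript the committee should investigate ___ on those grounds.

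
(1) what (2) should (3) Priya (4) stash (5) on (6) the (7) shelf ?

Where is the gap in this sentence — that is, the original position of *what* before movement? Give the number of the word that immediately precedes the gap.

4

Underlying clause: Priya should stash what on the shelf.
'what' functions as the direct object of 'stash'. Fronting leaves a gap immediately after 'stash':
What should Priya stash ___ on the shelf?
'stash' is word 4.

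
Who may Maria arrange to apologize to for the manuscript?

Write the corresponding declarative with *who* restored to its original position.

The filler 'who' is interpreted as the object of the preposition 'to'. Wh-movement fronts it, leaving a gap right after 'to':
Who may Maria arrange to apologize to ___ for the manuscript?

Maria may arrange to apologize to who for the manuscript.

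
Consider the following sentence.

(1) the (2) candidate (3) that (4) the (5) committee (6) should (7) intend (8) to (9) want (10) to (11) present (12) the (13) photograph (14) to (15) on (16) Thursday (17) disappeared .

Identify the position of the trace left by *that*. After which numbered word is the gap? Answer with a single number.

'that' is the object of the preposition 'to' (recipient of 'present'). Wh-movement fronts it, leaving a gap right after 'to':
The candidate that the committee should intend to want to present the photograph to ___ on Thursday disappeared.
'to' is word 14.

14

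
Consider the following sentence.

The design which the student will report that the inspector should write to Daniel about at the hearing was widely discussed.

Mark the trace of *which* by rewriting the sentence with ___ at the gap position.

The design which the student will report that the inspector should write to Daniel about ___ at the hearing was widely discussed.

'which' functions as the object of the preposition 'about'. The gap is right after 'about'.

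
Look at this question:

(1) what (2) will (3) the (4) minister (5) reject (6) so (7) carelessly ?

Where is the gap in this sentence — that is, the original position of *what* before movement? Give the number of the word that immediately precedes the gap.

5

Before movement: The minister will reject what so carelessly.
'what' is the direct object of 'reject'. Fronting leaves a gap immediately after 'reject':
What will the minister reject ___ so carelessly?
'reject' is word 5.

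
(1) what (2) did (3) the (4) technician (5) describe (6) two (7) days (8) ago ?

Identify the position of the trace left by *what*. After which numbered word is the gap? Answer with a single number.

Before movement: The technician did describe what two days ago.
'what' is the direct object of 'describe'. Fronting leaves a gap immediately after 'describe':
What did the technician describe ___ two days ago?
'describe' is word 5.

5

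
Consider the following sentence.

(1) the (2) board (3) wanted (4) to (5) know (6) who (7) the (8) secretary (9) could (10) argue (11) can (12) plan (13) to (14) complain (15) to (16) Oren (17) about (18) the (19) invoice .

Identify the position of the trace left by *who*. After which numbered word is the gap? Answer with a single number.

10

Pre-movement form: The secretary could argue who can plan to complain to Oren about the invoice.
The filler 'who' is interpreted as the subject of the clause embedded under 'argue'. It moves to the left edge, and the trace sits right after 'argue':
The board wanted to know who the secretary could argue ___ can plan to complain to Oren about the invoice.
'argue' is word 10.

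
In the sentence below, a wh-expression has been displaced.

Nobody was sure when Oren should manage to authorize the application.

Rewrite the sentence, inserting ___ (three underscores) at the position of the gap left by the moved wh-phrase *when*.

Nobody was sure when Oren should manage to authorize the application ___.

Underlying clause: Oren should manage to authorize the application when.
'when' functions as the temporal adjunct. The gap is right after 'application'.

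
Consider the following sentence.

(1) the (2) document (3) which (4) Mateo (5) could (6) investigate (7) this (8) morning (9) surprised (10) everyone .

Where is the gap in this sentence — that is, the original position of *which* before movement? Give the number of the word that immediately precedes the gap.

'which' is the direct object of 'investigate'. Wh-movement fronts it, leaving a gap right after 'investigate':
The document which Mateo could investigate ___ this morning surprised everyone.
'investigate' is word 6.

6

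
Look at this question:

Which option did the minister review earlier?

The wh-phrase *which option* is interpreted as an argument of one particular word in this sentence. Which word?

Underlying clause: The minister did review which option earlier.
'which option' functions as the direct object of 'review'. Wh-movement fronts it, leaving a gap right after 'review':
Which option did the minister review ___ earlier?

review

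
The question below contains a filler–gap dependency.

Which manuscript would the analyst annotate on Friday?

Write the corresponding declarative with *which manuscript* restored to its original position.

'which manuscript' functions as the direct object of 'annotate'. It moves to the left edge, and the trace sits right after 'annotate':
Which manuscript would the analyst annotate ___ on Friday?

The analyst would annotate which manuscript on Friday.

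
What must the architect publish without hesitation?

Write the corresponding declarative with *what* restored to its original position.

'what' is the direct object of 'publish'. Wh-movement fronts it, leaving a gap right after 'publish':
What must the architect publish ___ without hesitation?

The architect must publish what without hesitation.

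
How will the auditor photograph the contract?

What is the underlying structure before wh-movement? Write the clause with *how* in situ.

'how' is the manner adjunct. It moves to the left edge, and the trace sits right after 'contract':
How will the auditor photograph the contract ___?

The auditor will photograph the contract how.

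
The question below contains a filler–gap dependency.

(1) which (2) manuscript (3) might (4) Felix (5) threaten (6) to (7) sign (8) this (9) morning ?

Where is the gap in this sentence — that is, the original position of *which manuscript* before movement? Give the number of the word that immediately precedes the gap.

7

Before movement: Felix might threaten to sign which manuscript this morning.
'which manuscript' functions as the direct object of 'sign'. It moves to the left edge, and the trace sits right after 'sign':
Which manuscript might Felix threaten to sign ___ this morning?
'sign' is word 7.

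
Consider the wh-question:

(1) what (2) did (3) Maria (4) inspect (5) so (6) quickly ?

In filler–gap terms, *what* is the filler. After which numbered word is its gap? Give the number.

4

Pre-movement form: Maria did inspect what so quickly.
The filler 'what' is interpreted as the direct object of 'inspect'. Fronting leaves a gap immediately after 'inspect':
What did Maria inspect ___ so quickly?
'inspect' is word 4.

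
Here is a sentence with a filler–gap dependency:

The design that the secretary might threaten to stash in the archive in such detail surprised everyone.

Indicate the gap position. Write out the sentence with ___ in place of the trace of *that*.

The filler 'that' is interpreted as the direct object of 'stash'. The gap is right after 'stash'.

The design that the secretary might threaten to stash ___ in the archive in such detail surprised everyone.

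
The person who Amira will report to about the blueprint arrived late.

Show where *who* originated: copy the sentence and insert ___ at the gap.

The person who Amira will report to ___ about the blueprint arrived late.

'who' is the object of the preposition 'to'. The gap is right after 'to'.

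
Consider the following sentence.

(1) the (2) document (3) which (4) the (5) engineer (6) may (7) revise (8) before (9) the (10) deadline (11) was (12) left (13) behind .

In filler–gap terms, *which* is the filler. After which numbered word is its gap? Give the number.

7

'which' is the direct object of 'revise'. Fronting leaves a gap immediately after 'revise':
The document which the engineer may revise ___ before the deadline was left behind.
'revise' is word 7.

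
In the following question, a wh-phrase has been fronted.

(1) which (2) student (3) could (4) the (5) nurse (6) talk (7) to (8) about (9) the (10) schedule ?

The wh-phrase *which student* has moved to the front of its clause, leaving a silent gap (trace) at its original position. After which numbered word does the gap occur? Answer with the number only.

7

Pre-movement form: The nurse could talk to which student about the schedule.
'which student' functions as the object of the preposition 'to'. It moves to the left edge, and the trace sits right after 'to':
Which student could the nurse talk to ___ about the schedule?
'to' is word 7.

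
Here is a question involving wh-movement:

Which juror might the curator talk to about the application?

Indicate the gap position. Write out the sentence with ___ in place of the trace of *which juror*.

Which juror might the curator talk to ___ about the application?

Pre-movement form: The curator might talk to which juror about the application.
'which juror' functions as the object of the preposition 'to'. The gap is right after 'to'.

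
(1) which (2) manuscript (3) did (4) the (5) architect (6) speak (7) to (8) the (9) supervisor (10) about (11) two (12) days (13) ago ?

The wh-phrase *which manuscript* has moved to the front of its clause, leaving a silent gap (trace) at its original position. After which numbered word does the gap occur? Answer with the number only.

10

Pre-movement form: The architect did speak to the supervisor about which manuscript two days ago.
The filler 'which manuscript' is interpreted as the object of the preposition 'about'. It moves to the left edge, and the trace sits right after 'about':
Which manuscript did the architect speak to the supervisor about ___ two days ago?
'about' is word 10.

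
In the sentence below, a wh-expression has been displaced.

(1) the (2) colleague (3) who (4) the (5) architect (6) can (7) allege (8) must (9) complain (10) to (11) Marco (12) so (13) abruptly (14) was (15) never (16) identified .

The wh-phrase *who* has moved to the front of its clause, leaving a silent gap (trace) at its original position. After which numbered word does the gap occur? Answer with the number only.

7

The filler 'who' is interpreted as the subject of the clause embedded under 'allege'. It moves to the left edge, and the trace sits right after 'allege':
The colleague who the architect can allege ___ must complain to Marco so abruptly was never identified.
'allege' is word 7.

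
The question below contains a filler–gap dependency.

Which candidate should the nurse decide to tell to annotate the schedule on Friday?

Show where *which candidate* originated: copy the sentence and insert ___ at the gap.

Which candidate should the nurse decide to tell ___ to annotate the schedule on Friday?

In situ: The nurse should decide to tell which candidate to annotate the schedule on Friday.
'which candidate' is the direct object of 'tell'. The gap is right after 'tell'.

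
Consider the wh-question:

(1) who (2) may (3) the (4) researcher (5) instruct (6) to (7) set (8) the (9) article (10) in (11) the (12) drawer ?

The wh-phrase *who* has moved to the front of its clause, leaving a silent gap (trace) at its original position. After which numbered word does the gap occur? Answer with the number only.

Pre-movement form: The researcher may instruct who to set the article in the drawer.
'who' functions as the direct object of 'instruct'. It moves to the left edge, and the trace sits right after 'instruct':
Who may the researcher instruct ___ to set the article in the drawer?
'instruct' is word 5.

5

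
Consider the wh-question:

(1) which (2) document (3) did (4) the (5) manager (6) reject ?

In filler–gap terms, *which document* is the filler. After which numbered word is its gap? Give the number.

Underlying clause: The manager did reject which document.
'which document' is the direct object of 'reject'. Fronting leaves a gap immediately after 'reject':
Which document did the manager reject ___?
'reject' is word 6.

6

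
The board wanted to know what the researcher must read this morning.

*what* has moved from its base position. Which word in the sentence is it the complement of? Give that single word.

read

Underlying clause: The researcher must read what this morning.
The filler 'what' is interpreted as the direct object of 'read'. Fronting leaves a gap immediately after 'read':
The board wanted to know what the researcher must read ___ this morning.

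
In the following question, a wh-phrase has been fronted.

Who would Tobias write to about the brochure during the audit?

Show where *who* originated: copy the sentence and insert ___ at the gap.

Who would Tobias write to ___ about the brochure during the audit?

Pre-movement form: Tobias would write to who about the brochure during the audit.
'who' is the object of the preposition 'to'. The gap is right after 'to'.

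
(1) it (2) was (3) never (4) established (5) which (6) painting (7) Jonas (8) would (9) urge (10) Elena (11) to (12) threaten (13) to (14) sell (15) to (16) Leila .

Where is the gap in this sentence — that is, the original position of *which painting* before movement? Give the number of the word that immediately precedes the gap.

In situ: Jonas would urge Elena to threaten to sell which painting to Leila.
'which painting' is the direct object of 'sell'. Wh-movement fronts it, leaving a gap right after 'sell':
It was never established which painting Jonas would urge Elena to threaten to sell ___ to Leila.
'sell' is word 14.

14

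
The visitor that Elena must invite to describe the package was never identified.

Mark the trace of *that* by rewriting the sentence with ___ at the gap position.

The visitor that Elena must invite ___ to describe the package was never identified.

'that' is the direct object of 'invite'. The gap is right after 'invite'.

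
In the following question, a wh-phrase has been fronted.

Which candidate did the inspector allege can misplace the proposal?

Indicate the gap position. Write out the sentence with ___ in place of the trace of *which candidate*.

In situ: The inspector did allege which candidate can misplace the proposal.
The filler 'which candidate' is interpreted as the subject of the clause embedded under 'allege'. The gap is right after 'allege'.

Which candidate did the inspector allege ___ can misplace the proposal?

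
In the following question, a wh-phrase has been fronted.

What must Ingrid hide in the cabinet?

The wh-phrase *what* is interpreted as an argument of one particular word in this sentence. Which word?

hide

Pre-movement form: Ingrid must hide what in the cabinet.
'what' functions as the direct object of 'hide'. Wh-movement fronts it, leaving a gap right after 'hide':
What must Ingrid hide ___ in the cabinet?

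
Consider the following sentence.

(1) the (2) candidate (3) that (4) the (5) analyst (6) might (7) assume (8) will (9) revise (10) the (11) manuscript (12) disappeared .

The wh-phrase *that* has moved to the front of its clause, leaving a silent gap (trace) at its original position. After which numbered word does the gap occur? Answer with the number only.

7

The filler 'that' is interpreted as the subject of the clause embedded under 'assume'. Fronting leaves a gap immediately after 'assume':
The candidate that the analyst might assume ___ will revise the manuscript disappeared.
'assume' is word 7.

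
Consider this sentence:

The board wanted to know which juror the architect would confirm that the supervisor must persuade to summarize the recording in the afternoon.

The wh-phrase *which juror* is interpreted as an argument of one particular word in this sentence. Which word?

persuade

In situ: The architect would confirm that the supervisor must persuade which juror to summarize the recording in the afternoon.
'which juror' functions as the direct object of 'persuade'. Fronting leaves a gap immediately after 'persuade':
The board wanted to know which juror the architect would confirm that the supervisor must persuade ___ to summarize the recording in the afternoon.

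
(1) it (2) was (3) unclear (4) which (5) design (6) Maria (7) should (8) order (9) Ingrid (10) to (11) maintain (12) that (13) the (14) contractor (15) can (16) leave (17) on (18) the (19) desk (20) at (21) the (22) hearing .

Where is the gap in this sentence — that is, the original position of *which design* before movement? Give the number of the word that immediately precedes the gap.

16

Before movement: Maria should order Ingrid to maintain that the contractor can leave which design on the desk at the hearing.
'which design' is the direct object of 'leave'. Wh-movement fronts it, leaving a gap right after 'leave':
It was unclear which design Maria should order Ingrid to maintain that the contractor can leave ___ on the desk at the hearing.
'leave' is word 16.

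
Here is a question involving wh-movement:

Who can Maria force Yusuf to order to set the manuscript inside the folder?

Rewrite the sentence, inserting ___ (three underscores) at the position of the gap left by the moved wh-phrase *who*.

Before movement: Maria can force Yusuf to order who to set the manuscript inside the folder.
The filler 'who' is interpreted as the direct object of 'order'. The gap is right after 'order'.

Who can Maria force Yusuf to order ___ to set the manuscript inside the folder?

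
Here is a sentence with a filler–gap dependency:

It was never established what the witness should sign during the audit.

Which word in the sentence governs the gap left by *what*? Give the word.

sign

Before movement: The witness should sign what during the audit.
'what' is the direct object of 'sign'. Fronting leaves a gap immediately after 'sign':
It was never established what the witness should sign ___ during the audit.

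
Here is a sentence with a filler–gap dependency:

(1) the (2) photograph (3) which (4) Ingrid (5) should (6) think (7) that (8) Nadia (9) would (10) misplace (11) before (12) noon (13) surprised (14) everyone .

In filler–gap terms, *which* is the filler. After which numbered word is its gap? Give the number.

'which' is the direct object of 'misplace'. Fronting leaves a gap immediately after 'misplace':
The photograph which Ingrid should think that Nadia would misplace ___ before noon surprised everyone.
'misplace' is word 10.

10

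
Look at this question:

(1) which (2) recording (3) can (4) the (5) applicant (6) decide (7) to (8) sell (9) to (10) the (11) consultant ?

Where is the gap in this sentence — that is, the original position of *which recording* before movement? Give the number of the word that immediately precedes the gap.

8

Before movement: The applicant can decide to sell which recording to the consultant.
The filler 'which recording' is interpreted as the direct object of 'sell'. It moves to the left edge, and the trace sits right after 'sell':
Which recording can the applicant decide to sell ___ to the consultant?
'sell' is word 8.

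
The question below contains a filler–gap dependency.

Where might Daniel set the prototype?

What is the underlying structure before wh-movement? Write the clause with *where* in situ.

Daniel might set the prototype where.

'where' functions as the locative complement of 'set'. It moves to the left edge, and the trace sits right after 'prototype':
Where might Daniel set the prototype ___?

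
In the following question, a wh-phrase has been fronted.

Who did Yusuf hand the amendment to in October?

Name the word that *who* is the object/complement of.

to

Pre-movement form: Yusuf did hand the amendment to who in October.
'who' is the object of the preposition 'to' (recipient of 'hand'). Wh-movement fronts it, leaving a gap right after 'to':
Who did Yusuf hand the amendment to ___ in October?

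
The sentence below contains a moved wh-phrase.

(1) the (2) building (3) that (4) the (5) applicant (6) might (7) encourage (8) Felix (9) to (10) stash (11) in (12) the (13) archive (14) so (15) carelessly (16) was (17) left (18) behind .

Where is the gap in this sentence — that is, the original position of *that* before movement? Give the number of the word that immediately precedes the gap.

The filler 'that' is interpreted as the direct object of 'stash'. Fronting leaves a gap immediately after 'stash':
The building that the applicant might encourage Felix to stash ___ in the archive so carelessly was left behind.
'stash' is word 10.

10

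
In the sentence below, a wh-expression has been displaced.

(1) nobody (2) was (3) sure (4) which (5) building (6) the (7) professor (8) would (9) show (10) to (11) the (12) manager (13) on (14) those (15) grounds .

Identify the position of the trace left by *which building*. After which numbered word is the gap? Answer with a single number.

Before movement: The professor would show which building to the manager on those grounds.
'which building' functions as the direct object of 'show'. Wh-movement fronts it, leaving a gap right after 'show':
Nobody was sure which building the professor would show ___ to the manager on those grounds.
'show' is word 9.

9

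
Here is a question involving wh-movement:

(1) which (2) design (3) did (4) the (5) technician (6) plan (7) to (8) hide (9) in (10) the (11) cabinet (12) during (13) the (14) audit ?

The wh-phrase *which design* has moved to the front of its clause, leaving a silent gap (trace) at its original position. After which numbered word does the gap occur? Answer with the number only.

Underlying clause: The technician did plan to hide which design in the cabinet during the audit.
The filler 'which design' is interpreted as the direct object of 'hide'. Wh-movement fronts it, leaving a gap right after 'hide':
Which design did the technician plan to hide ___ in the cabinet during the audit?
'hide' is word 8.

8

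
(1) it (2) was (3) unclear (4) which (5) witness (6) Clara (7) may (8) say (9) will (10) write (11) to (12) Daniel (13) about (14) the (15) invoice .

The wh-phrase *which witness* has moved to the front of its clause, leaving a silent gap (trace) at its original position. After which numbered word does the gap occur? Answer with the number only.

Underlying clause: Clara may say which witness will write to Daniel about the invoice.
The filler 'which witness' is interpreted as the subject of the clause embedded under 'say'. Fronting leaves a gap immediately after 'say':
It was unclear which witness Clara may say ___ will write to Daniel about the invoice.
'say' is word 8.

8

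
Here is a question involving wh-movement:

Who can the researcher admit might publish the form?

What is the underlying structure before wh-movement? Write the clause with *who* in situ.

The researcher can admit who might publish the form.

The filler 'who' is interpreted as the subject of the clause embedded under 'admit'. Wh-movement fronts it, leaving a gap right after 'admit':
Who can the researcher admit ___ might publish the form?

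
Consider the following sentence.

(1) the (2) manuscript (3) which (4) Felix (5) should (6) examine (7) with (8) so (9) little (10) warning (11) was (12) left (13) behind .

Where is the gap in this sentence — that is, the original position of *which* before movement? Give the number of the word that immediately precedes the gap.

6

'which' functions as the direct object of 'examine'. Fronting leaves a gap immediately after 'examine':
The manuscript which Felix should examine ___ with so little warning was left behind.
'examine' is word 6.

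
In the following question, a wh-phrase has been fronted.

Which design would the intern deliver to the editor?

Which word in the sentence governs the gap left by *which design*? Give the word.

deliver

Before movement: The intern would deliver which design to the editor.
'which design' is the direct object of 'deliver'. Fronting leaves a gap immediately after 'deliver':
Which design would the intern deliver ___ to the editor?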